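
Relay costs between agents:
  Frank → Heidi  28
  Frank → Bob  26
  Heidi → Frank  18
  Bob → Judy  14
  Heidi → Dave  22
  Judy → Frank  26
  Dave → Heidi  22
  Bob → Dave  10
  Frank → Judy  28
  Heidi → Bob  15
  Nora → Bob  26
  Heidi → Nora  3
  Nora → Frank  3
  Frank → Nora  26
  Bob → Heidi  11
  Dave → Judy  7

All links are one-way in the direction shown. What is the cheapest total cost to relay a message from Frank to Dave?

Comparing a few candidate routes:
Frank -> Heidi -> Bob -> Dave: 28 + 15 + 10 = 53
Frank -> Heidi -> Nora -> Bob -> Dave: 28 + 3 + 26 + 10 = 67
Frank -> Bob -> Dave: 26 + 10 = 36
Frank -> Bob -> Heidi -> Dave: 26 + 11 + 22 = 59
Frank -> Heidi -> Dave: 28 + 22 = 50
Frank -> Nora -> Bob -> Dave: 26 + 26 + 10 = 62
The minimum is 36.

36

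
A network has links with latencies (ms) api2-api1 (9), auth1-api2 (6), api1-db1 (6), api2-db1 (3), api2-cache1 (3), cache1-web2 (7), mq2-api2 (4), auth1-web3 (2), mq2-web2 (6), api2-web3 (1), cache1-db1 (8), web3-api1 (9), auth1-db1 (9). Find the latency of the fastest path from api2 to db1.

3

A few of the api2→db1 routes:
api2→api1→db1: 9 + 6 = 15
api2→cache1→db1: 3 + 8 = 11
api2→auth1→db1: 6 + 9 = 15
api2→db1: 3
api2→web3→auth1→db1: 1 + 2 + 9 = 12
Best route has total 3 ms.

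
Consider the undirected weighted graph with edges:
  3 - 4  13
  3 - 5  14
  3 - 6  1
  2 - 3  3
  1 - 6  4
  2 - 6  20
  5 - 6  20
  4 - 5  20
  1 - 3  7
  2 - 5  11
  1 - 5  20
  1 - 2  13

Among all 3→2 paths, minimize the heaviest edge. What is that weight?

3

Checking several routes:
3 -> 1 -> 2: max(7, 13) = 13
3 -> 4 -> 5 -> 1 -> 2: max(13, 20, 20, 13) = 20
3 -> 5 -> 2: max(14, 11) = 14
3 -> 6 -> 1 -> 2: max(1, 4, 13) = 13
3 -> 4 -> 5 -> 1 -> 6 -> 2: max(13, 20, 20, 4, 20) = 20
3 -> 2: max(3) = 3
The minimum achievable maximum is 3.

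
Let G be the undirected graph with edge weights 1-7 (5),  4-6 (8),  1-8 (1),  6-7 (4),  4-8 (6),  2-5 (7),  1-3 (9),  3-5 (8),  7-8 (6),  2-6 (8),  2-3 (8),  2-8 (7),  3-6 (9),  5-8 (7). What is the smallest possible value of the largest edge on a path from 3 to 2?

8

Some routes from 3 to 2:
3-5-8-4-6-2: max(8, 7, 6, 8, 8) = 8
3-5-8-7-6-2: max(8, 7, 6, 4, 8) = 8
3-5-2: max(8, 7) = 8
3-5-8-1-7-6-2: max(8, 7, 1, 5, 4, 8) = 8
Best route has worst link 8.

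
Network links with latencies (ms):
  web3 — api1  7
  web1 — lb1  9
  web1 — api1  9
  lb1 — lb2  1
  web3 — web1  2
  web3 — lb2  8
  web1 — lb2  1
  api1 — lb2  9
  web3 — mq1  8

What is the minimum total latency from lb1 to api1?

Comparing a few candidate routes:
lb1 - lb2 - web1 - api1: 1 + 1 + 9 = 11
lb1 - web1 - api1: 9 + 9 = 18
lb1 - web1 - web3 - api1: 9 + 2 + 7 = 18
lb1 - lb2 - web1 - web3 - api1: 1 + 1 + 2 + 7 = 11
lb1 - lb2 - api1: 1 + 9 = 10
lb1 - lb2 - web3 - api1: 1 + 8 + 7 = 16
Shortest: 10 ms.

10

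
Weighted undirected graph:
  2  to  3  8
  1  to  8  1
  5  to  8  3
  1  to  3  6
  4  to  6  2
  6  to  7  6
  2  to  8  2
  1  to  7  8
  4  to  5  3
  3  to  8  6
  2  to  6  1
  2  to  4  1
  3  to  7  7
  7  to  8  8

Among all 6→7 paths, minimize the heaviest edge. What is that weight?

6

A few of the 6→7 routes:
6 - 2 - 4 - 5 - 8 - 3 - 7: max(1, 1, 3, 3, 6, 7) = 7
6 - 2 - 4 - 5 - 8 - 1 - 3 - 7: max(1, 1, 3, 3, 1, 6, 7) = 7
6 - 2 - 8 - 3 - 7: max(1, 2, 6, 7) = 7
6 - 7: max(6) = 6
6 - 2 - 8 - 1 - 3 - 7: max(1, 2, 1, 6, 7) = 7
The minimum achievable maximum is 6.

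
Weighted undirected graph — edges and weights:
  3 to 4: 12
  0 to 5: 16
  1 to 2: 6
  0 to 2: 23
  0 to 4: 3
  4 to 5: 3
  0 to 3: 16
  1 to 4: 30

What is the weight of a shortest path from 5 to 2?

29

Candidate routes:
5 -> 0 -> 2: 16 + 23 = 39
5 -> 4 -> 3 -> 0 -> 2: 3 + 12 + 16 + 23 = 54
5 -> 4 -> 0 -> 2: 3 + 3 + 23 = 29
5 -> 0 -> 3 -> 4 -> 1 -> 2: 16 + 16 + 12 + 30 + 6 = 80
5 -> 0 -> 4 -> 1 -> 2: 16 + 3 + 30 + 6 = 55
5 -> 4 -> 1 -> 2: 3 + 30 + 6 = 39
Shortest: 29.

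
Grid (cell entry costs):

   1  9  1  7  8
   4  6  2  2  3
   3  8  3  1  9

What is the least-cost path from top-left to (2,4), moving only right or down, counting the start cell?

Path (0,0) → (0,1) → (0,2) → (1,2) → (1,3) → (2,3) → (2,4): 1 + 9 + 1 + 2 + 2 + 1 + 9 = 25.

25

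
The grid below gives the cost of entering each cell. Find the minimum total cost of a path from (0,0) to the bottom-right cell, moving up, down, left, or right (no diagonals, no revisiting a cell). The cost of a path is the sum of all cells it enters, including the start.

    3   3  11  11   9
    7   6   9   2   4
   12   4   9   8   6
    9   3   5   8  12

44

One optimal route is (0,0) -> (0,1) -> (1,1) -> (2,1) -> (3,1) -> (3,2) -> (3,3) -> (3,4).
Its cost is 3 + 3 + 6 + 4 + 3 + 5 + 8 + 12 = 44.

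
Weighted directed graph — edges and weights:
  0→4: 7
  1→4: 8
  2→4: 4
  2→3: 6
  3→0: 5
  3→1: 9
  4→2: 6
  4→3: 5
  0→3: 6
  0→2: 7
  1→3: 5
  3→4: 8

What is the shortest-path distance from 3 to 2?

12

Candidate routes:
3 -> 0 -> 4 -> 2: 5 + 7 + 6 = 18
3 -> 1 -> 4 -> 2: 9 + 8 + 6 = 23
3 -> 0 -> 2: 5 + 7 = 12
3 -> 4 -> 2: 8 + 6 = 14
Shortest: 12.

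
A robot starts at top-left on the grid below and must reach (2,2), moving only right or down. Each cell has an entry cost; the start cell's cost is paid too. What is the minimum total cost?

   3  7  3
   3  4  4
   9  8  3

Take [0,0] [1,0] [1,1] [1,2] [2,2] for a total of 3 + 3 + 4 + 4 + 3 = 17.
(Top row then right column would cost 20.)

17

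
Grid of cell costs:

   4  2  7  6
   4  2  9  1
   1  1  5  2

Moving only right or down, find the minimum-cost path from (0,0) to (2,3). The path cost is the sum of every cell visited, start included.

16

Path (0,0) → (0,1) → (1,1) → (2,1) → (2,2) → (2,3): 4 + 2 + 2 + 1 + 5 + 2 = 16.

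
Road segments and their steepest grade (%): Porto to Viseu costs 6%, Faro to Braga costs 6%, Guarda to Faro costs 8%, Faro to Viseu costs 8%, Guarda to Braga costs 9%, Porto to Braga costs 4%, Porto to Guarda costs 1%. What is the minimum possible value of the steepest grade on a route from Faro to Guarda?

6

Paths from Faro to Guarda:
Faro -> Viseu -> Porto -> Braga -> Guarda: max(8, 6, 4, 9) = 9
Faro -> Braga -> Porto -> Guarda: max(6, 4, 1) = 6
Faro -> Braga -> Guarda: max(6, 9) = 9
Faro -> Viseu -> Porto -> Guarda: max(8, 6, 1) = 8
Faro -> Guarda: max(8) = 8
Smallest bottleneck: 6%.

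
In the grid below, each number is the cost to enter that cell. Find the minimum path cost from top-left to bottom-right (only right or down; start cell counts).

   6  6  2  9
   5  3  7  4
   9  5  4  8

One optimal route is [0,0] → [1,0] → [1,1] → [2,1] → [2,2] → [2,3].
Its cost is 6 + 5 + 3 + 5 + 4 + 8 = 31.
For comparison, the top-then-right route costs 35.

31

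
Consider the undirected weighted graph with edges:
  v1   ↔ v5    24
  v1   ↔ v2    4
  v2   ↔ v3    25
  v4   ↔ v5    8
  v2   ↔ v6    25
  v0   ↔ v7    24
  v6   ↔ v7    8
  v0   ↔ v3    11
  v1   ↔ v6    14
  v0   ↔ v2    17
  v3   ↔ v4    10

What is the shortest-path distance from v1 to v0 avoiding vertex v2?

46

Paths from v1 to v0 avoiding v2:
v1→v5→v4→v3→v0: 24 + 8 + 10 + 11 = 53
v1→v6→v7→v0: 14 + 8 + 24 = 46
Best route has total 46.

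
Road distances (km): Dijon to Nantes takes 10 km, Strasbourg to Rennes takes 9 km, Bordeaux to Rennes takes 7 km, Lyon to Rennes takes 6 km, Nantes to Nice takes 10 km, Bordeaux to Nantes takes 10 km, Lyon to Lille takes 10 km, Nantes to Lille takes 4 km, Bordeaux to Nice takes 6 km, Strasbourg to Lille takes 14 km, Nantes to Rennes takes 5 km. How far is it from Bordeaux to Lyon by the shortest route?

Some routes from Bordeaux to Lyon:
Bordeaux -> Nantes -> Rennes -> Lyon: 10 + 5 + 6 = 21
Bordeaux -> Nantes -> Lille -> Lyon: 10 + 4 + 10 = 24
Bordeaux -> Rennes -> Lyon: 7 + 6 = 13
Best route has total 13 km.

13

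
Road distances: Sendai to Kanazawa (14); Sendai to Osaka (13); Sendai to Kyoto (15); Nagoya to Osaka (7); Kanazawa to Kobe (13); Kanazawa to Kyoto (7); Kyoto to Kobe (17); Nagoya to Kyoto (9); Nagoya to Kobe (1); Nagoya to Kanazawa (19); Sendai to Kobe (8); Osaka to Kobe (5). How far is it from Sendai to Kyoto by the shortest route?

Some routes from Sendai to Kyoto:
Sendai → Kobe → Kanazawa → Kyoto: 8 + 13 + 7 = 28
Sendai → Kobe → Kyoto: 8 + 17 = 25
Sendai → Kobe → Nagoya → Kyoto: 8 + 1 + 9 = 18
Sendai → Osaka → Kobe → Nagoya → Kyoto: 13 + 5 + 1 + 9 = 28
Sendai → Kanazawa → Kyoto: 14 + 7 = 21
Sendai → Kyoto: 15
Shortest: 15.

15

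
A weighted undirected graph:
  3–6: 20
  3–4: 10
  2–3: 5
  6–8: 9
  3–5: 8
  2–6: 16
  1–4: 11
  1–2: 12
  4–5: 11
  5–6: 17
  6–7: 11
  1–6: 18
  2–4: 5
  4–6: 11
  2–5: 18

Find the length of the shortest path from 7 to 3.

31

Checking several routes:
7→6→4→2→3: 11 + 11 + 5 + 5 = 32
7→6→4→3: 11 + 11 + 10 = 32
7→6→3: 11 + 20 = 31
7→6→2→3: 11 + 16 + 5 = 32
Best route has total 31.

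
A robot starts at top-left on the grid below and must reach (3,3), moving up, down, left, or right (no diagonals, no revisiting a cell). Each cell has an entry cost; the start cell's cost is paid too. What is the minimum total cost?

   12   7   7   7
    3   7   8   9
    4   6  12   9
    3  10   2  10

44

Cheapest: r0c0 → r1c0 → r2c0 → r3c0 → r3c1 → r3c2 → r3c3
  12 + 3 + 4 + 3 + 10 + 2 + 10 = 44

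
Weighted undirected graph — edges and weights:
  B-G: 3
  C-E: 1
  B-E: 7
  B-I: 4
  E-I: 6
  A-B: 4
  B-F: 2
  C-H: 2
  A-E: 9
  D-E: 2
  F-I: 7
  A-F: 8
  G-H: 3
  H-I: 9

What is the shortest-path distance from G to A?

Comparing a few candidate routes:
G→B→A: 3 + 4 = 7
G→H→C→E→A: 3 + 2 + 1 + 9 = 15
G→B→F→A: 3 + 2 + 8 = 13
Shortest: 7.

7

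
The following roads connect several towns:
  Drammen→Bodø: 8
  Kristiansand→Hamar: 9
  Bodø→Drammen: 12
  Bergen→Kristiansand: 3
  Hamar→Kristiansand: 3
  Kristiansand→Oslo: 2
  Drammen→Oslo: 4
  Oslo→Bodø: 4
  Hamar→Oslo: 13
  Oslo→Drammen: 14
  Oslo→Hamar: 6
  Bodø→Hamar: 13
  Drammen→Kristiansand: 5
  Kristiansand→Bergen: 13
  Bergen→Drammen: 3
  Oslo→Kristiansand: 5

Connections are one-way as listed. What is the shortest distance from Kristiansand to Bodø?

Checking several routes:
Kristiansand -> Bergen -> Drammen -> Oslo -> Bodø: 13 + 3 + 4 + 4 = 24
Kristiansand -> Bergen -> Drammen -> Bodø: 13 + 3 + 8 = 24
Kristiansand -> Oslo -> Drammen -> Bodø: 2 + 14 + 8 = 24
Kristiansand -> Oslo -> Bodø: 2 + 4 = 6
Shortest: 6.

6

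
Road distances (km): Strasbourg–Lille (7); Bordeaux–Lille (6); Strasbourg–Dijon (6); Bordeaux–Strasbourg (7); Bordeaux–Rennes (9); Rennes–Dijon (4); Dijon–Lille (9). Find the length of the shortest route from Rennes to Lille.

A few of the Rennes→Lille routes:
Rennes→Bordeaux→Lille: 9 + 6 = 15
Rennes→Dijon→Strasbourg→Lille: 4 + 6 + 7 = 17
Rennes→Dijon→Strasbourg→Bordeaux→Lille: 4 + 6 + 7 + 6 = 23
Rennes→Dijon→Lille: 4 + 9 = 13
Best route has total 13 km.

13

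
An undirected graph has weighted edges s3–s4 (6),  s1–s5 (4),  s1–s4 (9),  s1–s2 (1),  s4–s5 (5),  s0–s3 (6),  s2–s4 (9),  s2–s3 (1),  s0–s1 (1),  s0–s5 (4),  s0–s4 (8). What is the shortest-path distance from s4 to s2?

7

Comparing a few candidate routes:
s4-s5-s1-s2: 5 + 4 + 1 = 10
s4-s0-s1-s2: 8 + 1 + 1 = 10
s4-s2: 9
s4-s3-s2: 6 + 1 = 7
Best route has total 7.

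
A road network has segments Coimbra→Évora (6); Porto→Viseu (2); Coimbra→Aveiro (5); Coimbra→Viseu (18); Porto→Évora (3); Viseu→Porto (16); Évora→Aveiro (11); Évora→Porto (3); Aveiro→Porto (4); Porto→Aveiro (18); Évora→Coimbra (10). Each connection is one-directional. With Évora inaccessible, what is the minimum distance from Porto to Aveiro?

18

Paths from Porto to Aveiro avoiding Évora:
Porto → Aveiro: 18
Best route has total 18 mi.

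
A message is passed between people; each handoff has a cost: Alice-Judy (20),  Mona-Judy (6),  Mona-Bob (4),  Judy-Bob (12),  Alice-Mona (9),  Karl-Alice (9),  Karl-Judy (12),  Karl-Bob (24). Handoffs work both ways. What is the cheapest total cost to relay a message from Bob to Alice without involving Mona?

32

Paths from Bob to Alice avoiding Mona:
Bob - Karl - Alice: 24 + 9 = 33
Bob - Karl - Judy - Alice: 24 + 12 + 20 = 56
Bob - Judy - Karl - Alice: 12 + 12 + 9 = 33
Bob - Judy - Alice: 12 + 20 = 32
The minimum is 32.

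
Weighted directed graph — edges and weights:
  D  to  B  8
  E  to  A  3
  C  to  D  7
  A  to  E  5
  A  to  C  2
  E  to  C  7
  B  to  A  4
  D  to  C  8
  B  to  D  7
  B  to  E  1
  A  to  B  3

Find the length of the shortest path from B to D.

Routes from B to D:
B - D: 7
B - E - C - D: 1 + 7 + 7 = 15
B - A - C - D: 4 + 2 + 7 = 13
B - E - A - C - D: 1 + 3 + 2 + 7 = 13
B - A - E - C - D: 4 + 5 + 7 + 7 = 23
The minimum is 7.

7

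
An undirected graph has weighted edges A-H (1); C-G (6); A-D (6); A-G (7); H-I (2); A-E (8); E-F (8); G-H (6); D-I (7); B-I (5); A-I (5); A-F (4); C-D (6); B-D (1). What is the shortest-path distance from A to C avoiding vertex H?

Candidate routes:
A -> I -> D -> C: 5 + 7 + 6 = 18
A -> D -> C: 6 + 6 = 12
A -> I -> B -> D -> C: 5 + 5 + 1 + 6 = 17
A -> G -> C: 7 + 6 = 13
Shortest: 12.

12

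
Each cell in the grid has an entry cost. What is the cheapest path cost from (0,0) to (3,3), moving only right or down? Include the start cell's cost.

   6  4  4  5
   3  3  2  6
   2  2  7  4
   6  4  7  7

31

One optimal route is (0,0) (1,0) (1,1) (1,2) (1,3) (2,3) (3,3).
Its cost is 6 + 3 + 3 + 2 + 6 + 4 + 7 = 31.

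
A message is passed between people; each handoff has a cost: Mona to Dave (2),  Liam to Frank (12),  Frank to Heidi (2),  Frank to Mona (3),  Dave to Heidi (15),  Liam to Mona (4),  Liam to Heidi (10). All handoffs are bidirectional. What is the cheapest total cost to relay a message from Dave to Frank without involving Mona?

Paths from Dave to Frank avoiding Mona:
Dave -> Heidi -> Frank: 15 + 2 = 17
Dave -> Heidi -> Liam -> Frank: 15 + 10 + 12 = 37
Shortest: 17.

17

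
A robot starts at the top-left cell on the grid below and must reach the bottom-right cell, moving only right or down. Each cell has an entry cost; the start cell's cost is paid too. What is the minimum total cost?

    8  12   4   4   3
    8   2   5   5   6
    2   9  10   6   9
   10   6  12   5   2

41

Cheapest: (0,0) (1,0) (1,1) (1,2) (1,3) (2,3) (3,3) (3,4)
  8 + 8 + 2 + 5 + 5 + 6 + 5 + 2 = 41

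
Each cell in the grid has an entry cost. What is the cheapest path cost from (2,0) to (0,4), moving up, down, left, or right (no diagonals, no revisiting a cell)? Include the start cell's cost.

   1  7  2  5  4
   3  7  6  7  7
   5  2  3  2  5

Take [2,0] -> [1,0] -> [0,0] -> [0,1] -> [0,2] -> [0,3] -> [0,4] for a total of 5 + 3 + 1 + 7 + 2 + 5 + 4 = 27.

27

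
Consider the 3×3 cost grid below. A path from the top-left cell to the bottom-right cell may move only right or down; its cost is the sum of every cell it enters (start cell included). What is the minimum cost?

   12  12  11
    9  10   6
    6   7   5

Path [0,0]→[1,0]→[2,0]→[2,1]→[2,2]: 12 + 9 + 6 + 7 + 5 = 39.
For comparison, the top-then-right route costs 46.

39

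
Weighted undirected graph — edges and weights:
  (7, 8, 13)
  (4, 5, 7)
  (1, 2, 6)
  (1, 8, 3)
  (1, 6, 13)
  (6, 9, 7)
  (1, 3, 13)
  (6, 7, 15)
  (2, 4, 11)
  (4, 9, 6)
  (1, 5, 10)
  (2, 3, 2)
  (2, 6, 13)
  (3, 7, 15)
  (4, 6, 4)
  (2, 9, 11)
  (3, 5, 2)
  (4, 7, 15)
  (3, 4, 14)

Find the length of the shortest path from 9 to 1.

17

Some routes from 9 to 1:
9-4-6-1: 6 + 4 + 13 = 23
9-2-1: 11 + 6 = 17
9-4-5-1: 6 + 7 + 10 = 23
9-6-1: 7 + 13 = 20
9-4-2-1: 6 + 11 + 6 = 23
9-4-5-3-2-1: 6 + 7 + 2 + 2 + 6 = 23
The minimum is 17.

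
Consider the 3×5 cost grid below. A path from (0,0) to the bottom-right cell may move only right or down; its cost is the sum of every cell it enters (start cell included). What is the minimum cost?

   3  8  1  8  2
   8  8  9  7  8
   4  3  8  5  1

31

One optimal route is (0,0)→(0,1)→(0,2)→(0,3)→(0,4)→(1,4)→(2,4).
Its cost is 3 + 8 + 1 + 8 + 2 + 8 + 1 = 31.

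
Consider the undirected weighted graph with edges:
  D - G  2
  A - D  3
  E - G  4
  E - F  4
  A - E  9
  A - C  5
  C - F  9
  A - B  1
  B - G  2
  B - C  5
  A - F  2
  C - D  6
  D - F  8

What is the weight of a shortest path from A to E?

6

Checking several routes:
A→F→E: 2 + 4 = 6
A→D→G→E: 3 + 2 + 4 = 9
A→B→G→E: 1 + 2 + 4 = 7
Best route has total 6.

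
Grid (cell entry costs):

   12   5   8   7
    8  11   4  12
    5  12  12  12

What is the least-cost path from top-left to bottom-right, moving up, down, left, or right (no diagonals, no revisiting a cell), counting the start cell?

Best path: [0,0] → [0,1] → [0,2] → [1,2] → [1,3] → [2,3]
Cost: 12 + 5 + 8 + 4 + 12 + 12 = 53

53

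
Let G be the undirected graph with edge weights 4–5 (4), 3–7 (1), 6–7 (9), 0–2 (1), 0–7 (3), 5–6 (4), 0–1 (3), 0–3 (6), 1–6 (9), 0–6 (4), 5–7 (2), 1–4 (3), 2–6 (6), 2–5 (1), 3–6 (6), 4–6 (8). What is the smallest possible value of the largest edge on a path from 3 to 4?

A few of the 3→4 routes:
3-7-0-2-5-4: max(1, 3, 1, 1, 4) = 4
3-7-0-6-5-4: max(1, 3, 4, 4, 4) = 4
3-7-0-1-4: max(1, 3, 3, 3) = 3
3-7-5-2-0-1-4: max(1, 2, 1, 1, 3, 3) = 3
The minimum achievable maximum is 3.

3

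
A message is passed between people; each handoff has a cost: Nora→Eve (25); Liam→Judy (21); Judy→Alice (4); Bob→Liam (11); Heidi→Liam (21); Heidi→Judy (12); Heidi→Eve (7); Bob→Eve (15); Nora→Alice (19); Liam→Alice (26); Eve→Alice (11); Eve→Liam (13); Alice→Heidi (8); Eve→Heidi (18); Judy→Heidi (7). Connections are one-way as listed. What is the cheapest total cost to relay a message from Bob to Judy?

32

Checking several routes:
Bob -> Liam -> Judy: 11 + 21 = 32
Bob -> Eve -> Alice -> Heidi -> Judy: 15 + 11 + 8 + 12 = 46
Bob -> Eve -> Liam -> Judy: 15 + 13 + 21 = 49
Bob -> Eve -> Heidi -> Judy: 15 + 18 + 12 = 45
Shortest: 32.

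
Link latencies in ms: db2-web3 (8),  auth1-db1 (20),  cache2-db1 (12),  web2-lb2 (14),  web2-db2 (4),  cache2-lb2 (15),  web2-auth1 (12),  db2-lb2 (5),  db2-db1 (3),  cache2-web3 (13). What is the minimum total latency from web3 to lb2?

13

Comparing a few candidate routes:
web3-cache2-db1-db2-lb2: 13 + 12 + 3 + 5 = 33
web3-db2-lb2: 8 + 5 = 13
web3-db2-db1-cache2-lb2: 8 + 3 + 12 + 15 = 38
web3-db2-web2-lb2: 8 + 4 + 14 = 26
web3-cache2-db1-db2-web2-lb2: 13 + 12 + 3 + 4 + 14 = 46
web3-cache2-lb2: 13 + 15 = 28
The minimum is 13 ms.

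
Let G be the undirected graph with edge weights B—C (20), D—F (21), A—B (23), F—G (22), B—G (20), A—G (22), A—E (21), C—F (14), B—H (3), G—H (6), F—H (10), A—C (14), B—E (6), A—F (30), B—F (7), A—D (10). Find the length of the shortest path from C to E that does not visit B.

35

Routes from C to E avoiding B:
C → F → D → A → E: 14 + 21 + 10 + 21 = 66
C → F → G → A → E: 14 + 22 + 22 + 21 = 79
C → F → A → E: 14 + 30 + 21 = 65
C → A → E: 14 + 21 = 35
C → F → H → G → A → E: 14 + 10 + 6 + 22 + 21 = 73
Best route has total 35.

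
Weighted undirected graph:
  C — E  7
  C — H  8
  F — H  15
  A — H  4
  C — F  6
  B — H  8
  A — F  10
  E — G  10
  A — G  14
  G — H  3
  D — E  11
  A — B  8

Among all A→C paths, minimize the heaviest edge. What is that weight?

A few of the A→C routes:
A - B - H - G - E - C: max(8, 8, 3, 10, 7) = 10
A - B - H - C: max(8, 8, 8) = 8
A - F - C: max(10, 6) = 10
A - H - C: max(4, 8) = 8
A - H - G - E - C: max(4, 3, 10, 7) = 10
Best route has worst link 8.

8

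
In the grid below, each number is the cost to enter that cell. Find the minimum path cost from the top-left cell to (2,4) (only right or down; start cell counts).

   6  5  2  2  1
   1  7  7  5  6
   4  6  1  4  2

24

Best path: (0,0)→(0,1)→(0,2)→(0,3)→(0,4)→(1,4)→(2,4)
Cost: 6 + 5 + 2 + 2 + 1 + 6 + 2 = 24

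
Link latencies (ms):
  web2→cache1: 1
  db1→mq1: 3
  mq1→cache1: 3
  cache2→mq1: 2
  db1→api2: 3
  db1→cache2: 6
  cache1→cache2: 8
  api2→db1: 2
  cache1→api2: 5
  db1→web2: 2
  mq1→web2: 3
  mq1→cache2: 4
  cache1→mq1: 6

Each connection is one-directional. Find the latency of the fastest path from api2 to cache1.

Checking several routes:
api2 -> db1 -> mq1 -> web2 -> cache1: 2 + 3 + 3 + 1 = 9
api2 -> db1 -> web2 -> cache1: 2 + 2 + 1 = 5
api2 -> db1 -> mq1 -> cache1: 2 + 3 + 3 = 8
Shortest: 5 ms.

5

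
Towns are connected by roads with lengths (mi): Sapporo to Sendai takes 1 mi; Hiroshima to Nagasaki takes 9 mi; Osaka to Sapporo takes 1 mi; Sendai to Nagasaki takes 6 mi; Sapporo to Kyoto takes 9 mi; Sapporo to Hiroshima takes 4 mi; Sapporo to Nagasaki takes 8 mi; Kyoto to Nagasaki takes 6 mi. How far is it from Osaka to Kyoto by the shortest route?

10

Candidate routes:
Osaka - Sapporo - Hiroshima - Nagasaki - Kyoto: 1 + 4 + 9 + 6 = 20
Osaka - Sapporo - Sendai - Nagasaki - Kyoto: 1 + 1 + 6 + 6 = 14
Osaka - Sapporo - Kyoto: 1 + 9 = 10
Osaka - Sapporo - Nagasaki - Kyoto: 1 + 8 + 6 = 15
The minimum is 10 mi.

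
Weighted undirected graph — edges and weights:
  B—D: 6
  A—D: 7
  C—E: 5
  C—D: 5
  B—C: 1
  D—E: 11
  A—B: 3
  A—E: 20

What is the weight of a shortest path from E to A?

Checking several routes:
E→C→B→A: 5 + 1 + 3 = 9
E→C→B→D→A: 5 + 1 + 6 + 7 = 19
E→C→D→A: 5 + 5 + 7 = 17
E→D→A: 11 + 7 = 18
E→C→D→B→A: 5 + 5 + 6 + 3 = 19
The minimum is 9.

9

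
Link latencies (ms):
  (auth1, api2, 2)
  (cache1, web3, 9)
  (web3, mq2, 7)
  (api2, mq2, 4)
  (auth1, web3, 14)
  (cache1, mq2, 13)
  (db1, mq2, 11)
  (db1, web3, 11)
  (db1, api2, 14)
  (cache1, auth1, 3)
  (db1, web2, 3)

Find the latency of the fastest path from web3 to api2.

11

A few of the web3→api2 routes:
web3→mq2→api2: 7 + 4 = 11
web3→cache1→auth1→api2: 9 + 3 + 2 = 14
web3→auth1→api2: 14 + 2 = 16
Shortest: 11 ms.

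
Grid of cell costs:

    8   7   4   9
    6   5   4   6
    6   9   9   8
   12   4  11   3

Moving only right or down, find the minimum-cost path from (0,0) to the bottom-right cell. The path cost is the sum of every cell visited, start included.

40

One optimal route is [0,0] → [0,1] → [0,2] → [1,2] → [1,3] → [2,3] → [3,3].
Its cost is 8 + 7 + 4 + 4 + 6 + 8 + 3 = 40.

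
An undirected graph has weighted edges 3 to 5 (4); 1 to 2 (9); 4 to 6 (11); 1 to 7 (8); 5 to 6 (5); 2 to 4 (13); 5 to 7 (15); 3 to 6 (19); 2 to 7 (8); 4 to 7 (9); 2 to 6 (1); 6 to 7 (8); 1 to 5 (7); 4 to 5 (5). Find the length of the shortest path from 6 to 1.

10

Some routes from 6 to 1:
6 - 2 - 1: 1 + 9 = 10
6 - 5 - 1: 5 + 7 = 12
6 - 7 - 1: 8 + 8 = 16
6 - 2 - 7 - 1: 1 + 8 + 8 = 17
Shortest: 10.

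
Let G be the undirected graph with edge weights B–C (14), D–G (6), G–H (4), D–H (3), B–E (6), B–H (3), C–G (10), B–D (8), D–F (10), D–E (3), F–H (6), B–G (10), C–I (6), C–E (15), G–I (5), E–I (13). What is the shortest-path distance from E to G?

A few of the E→G routes:
E-D-G: 3 + 6 = 9
E-B-G: 6 + 10 = 16
E-B-H-G: 6 + 3 + 4 = 13
E-D-H-G: 3 + 3 + 4 = 10
Best route has total 9.

9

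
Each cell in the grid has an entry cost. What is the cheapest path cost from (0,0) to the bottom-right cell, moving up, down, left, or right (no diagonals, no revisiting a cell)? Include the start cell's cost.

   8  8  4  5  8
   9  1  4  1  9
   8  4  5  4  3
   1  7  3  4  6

Path r0c0 -> r0c1 -> r1c1 -> r1c2 -> r1c3 -> r2c3 -> r2c4 -> r3c4: 8 + 8 + 1 + 4 + 1 + 4 + 3 + 6 = 35.

35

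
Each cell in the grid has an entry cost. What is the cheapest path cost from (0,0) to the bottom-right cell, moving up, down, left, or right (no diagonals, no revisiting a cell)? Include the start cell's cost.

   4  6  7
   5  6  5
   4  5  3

21

One optimal route is r0c0→r1c0→r2c0→r2c1→r2c2.
Its cost is 4 + 5 + 4 + 5 + 3 = 21.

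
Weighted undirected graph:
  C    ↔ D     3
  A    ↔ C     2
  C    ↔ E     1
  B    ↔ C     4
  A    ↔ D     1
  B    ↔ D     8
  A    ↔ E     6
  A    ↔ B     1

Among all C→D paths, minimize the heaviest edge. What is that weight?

2

A few of the C→D routes:
C - B - A - D: max(4, 1, 1) = 4
C - D: max(3) = 3
C - A - D: max(2, 1) = 2
Smallest bottleneck: 2.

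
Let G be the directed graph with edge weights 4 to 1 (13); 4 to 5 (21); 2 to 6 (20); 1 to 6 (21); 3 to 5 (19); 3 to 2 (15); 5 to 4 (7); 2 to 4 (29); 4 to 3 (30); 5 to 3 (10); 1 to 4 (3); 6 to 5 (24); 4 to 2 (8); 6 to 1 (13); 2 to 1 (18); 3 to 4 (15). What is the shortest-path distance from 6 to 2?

Some routes from 6 to 2:
6 -> 5 -> 3 -> 2: 24 + 10 + 15 = 49
6 -> 5 -> 4 -> 2: 24 + 7 + 8 = 39
6 -> 5 -> 3 -> 4 -> 2: 24 + 10 + 15 + 8 = 57
6 -> 1 -> 4 -> 3 -> 2: 13 + 3 + 30 + 15 = 61
6 -> 1 -> 4 -> 2: 13 + 3 + 8 = 24
Best route has total 24.

24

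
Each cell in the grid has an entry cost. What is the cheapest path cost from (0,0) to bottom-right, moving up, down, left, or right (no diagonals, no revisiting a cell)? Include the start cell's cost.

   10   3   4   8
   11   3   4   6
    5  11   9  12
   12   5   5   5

39

Cheapest: [0,0] → [0,1] → [1,1] → [1,2] → [2,2] → [3,2] → [3,3]
  10 + 3 + 3 + 4 + 9 + 5 + 5 = 39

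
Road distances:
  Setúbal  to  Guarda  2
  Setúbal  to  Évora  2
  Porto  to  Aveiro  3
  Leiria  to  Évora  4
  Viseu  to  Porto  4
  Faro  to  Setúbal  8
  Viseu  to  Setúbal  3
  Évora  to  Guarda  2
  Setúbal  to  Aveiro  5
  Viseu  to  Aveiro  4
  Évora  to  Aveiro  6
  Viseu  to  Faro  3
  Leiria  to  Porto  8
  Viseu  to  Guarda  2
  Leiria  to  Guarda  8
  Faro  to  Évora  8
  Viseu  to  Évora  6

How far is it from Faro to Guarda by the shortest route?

Some routes from Faro to Guarda:
Faro→Évora→Guarda: 8 + 2 = 10
Faro→Viseu→Setúbal→Guarda: 3 + 3 + 2 = 8
Faro→Viseu→Guarda: 3 + 2 = 5
Best route has total 5.

5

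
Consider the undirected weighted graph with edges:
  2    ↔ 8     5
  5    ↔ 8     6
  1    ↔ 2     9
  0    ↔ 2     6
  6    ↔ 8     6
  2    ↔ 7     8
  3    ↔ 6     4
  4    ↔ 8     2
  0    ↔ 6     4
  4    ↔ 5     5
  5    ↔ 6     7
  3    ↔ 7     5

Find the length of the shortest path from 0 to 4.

Comparing a few candidate routes:
0 -> 6 -> 8 -> 5 -> 4: 4 + 6 + 6 + 5 = 21
0 -> 6 -> 5 -> 4: 4 + 7 + 5 = 16
0 -> 6 -> 8 -> 4: 4 + 6 + 2 = 12
0 -> 2 -> 8 -> 5 -> 4: 6 + 5 + 6 + 5 = 22
0 -> 6 -> 5 -> 8 -> 4: 4 + 7 + 6 + 2 = 19
0 -> 2 -> 8 -> 4: 6 + 5 + 2 = 13
The minimum is 12.

12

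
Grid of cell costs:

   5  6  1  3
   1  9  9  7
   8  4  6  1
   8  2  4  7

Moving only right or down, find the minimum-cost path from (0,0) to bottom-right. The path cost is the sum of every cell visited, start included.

30

Path [0,0] [0,1] [0,2] [0,3] [1,3] [2,3] [3,3]: 5 + 6 + 1 + 3 + 7 + 1 + 7 = 30.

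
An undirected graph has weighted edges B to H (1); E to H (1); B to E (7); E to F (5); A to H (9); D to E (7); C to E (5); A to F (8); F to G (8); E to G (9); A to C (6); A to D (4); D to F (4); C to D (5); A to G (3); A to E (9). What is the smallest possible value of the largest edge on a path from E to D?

A few of the E→D routes:
E -> F -> G -> A -> C -> D: max(5, 8, 3, 6, 5) = 8
E -> C -> A -> D: max(5, 6, 4) = 6
E -> C -> D: max(5, 5) = 5
E -> D: max(7) = 7
E -> F -> D: max(5, 4) = 5
Smallest bottleneck: 5.

5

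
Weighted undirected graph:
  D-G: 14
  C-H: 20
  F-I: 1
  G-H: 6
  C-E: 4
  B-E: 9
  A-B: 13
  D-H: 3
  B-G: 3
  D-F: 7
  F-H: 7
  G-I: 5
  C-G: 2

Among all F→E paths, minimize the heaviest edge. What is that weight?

5

Checking several routes:
F→D→H→G→B→E: max(7, 3, 6, 3, 9) = 9
F→I→G→C→E: max(1, 5, 2, 4) = 5
F→H→G→C→E: max(7, 6, 2, 4) = 7
F→D→H→G→C→E: max(7, 3, 6, 2, 4) = 7
F→H→G→B→E: max(7, 6, 3, 9) = 9
F→I→G→B→E: max(1, 5, 3, 9) = 9
Smallest bottleneck: 5.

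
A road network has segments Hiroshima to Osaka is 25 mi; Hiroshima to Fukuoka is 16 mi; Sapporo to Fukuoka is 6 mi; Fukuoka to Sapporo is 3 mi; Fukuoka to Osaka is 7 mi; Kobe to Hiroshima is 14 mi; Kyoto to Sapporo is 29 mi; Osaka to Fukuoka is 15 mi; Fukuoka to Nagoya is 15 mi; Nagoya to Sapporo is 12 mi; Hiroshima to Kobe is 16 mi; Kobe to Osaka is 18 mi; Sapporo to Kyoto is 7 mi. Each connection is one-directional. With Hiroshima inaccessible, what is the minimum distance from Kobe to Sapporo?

Paths from Kobe to Sapporo avoiding Hiroshima:
Kobe-Osaka-Fukuoka-Sapporo: 18 + 15 + 3 = 36
Kobe-Osaka-Fukuoka-Nagoya-Sapporo: 18 + 15 + 15 + 12 = 60
The minimum is 36 mi.

36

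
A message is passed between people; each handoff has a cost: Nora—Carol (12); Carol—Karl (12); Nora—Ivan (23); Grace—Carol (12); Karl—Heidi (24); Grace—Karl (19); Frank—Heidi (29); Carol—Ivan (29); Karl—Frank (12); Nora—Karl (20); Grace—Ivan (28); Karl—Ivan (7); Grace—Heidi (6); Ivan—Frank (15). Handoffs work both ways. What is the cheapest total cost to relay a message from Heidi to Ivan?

31

A few of the Heidi→Ivan routes:
Heidi → Grace → Carol → Karl → Ivan: 6 + 12 + 12 + 7 = 37
Heidi → Grace → Karl → Ivan: 6 + 19 + 7 = 32
Heidi → Grace → Ivan: 6 + 28 = 34
Heidi → Frank → Ivan: 29 + 15 = 44
Heidi → Karl → Ivan: 24 + 7 = 31
Best route has total 31.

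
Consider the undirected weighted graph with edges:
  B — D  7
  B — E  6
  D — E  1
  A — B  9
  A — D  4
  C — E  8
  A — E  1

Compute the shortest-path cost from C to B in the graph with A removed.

Candidate routes:
C→E→D→B: 8 + 1 + 7 = 16
C→E→B: 8 + 6 = 14
The minimum is 14.

14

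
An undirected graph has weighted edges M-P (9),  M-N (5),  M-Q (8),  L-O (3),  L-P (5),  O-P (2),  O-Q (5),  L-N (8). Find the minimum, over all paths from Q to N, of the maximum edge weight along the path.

8

Checking several routes:
Q - O - P - L - N: max(5, 2, 5, 8) = 8
Q - M - P - O - L - N: max(8, 9, 2, 3, 8) = 9
Q - M - N: max(8, 5) = 8
Q - M - P - L - N: max(8, 9, 5, 8) = 9
Q - O - L - N: max(5, 3, 8) = 8
The minimum achievable maximum is 8.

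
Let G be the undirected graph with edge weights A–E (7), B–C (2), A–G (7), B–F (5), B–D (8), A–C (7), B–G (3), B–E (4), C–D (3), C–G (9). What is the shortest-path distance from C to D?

Checking several routes:
C -> G -> B -> D: 9 + 3 + 8 = 20
C -> D: 3
C -> B -> D: 2 + 8 = 10
C -> A -> G -> B -> D: 7 + 7 + 3 + 8 = 25
C -> A -> E -> B -> D: 7 + 7 + 4 + 8 = 26
Shortest: 3.

3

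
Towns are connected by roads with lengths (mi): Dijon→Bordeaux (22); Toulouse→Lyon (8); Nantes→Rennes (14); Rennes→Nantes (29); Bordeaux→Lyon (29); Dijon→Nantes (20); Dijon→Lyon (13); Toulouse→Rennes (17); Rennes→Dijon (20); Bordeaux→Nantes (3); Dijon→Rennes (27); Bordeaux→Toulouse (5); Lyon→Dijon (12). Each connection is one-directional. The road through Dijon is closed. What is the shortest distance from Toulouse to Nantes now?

Paths from Toulouse to Nantes avoiding Dijon:
Toulouse-Rennes-Nantes: 17 + 29 = 46
The minimum is 46 mi.

46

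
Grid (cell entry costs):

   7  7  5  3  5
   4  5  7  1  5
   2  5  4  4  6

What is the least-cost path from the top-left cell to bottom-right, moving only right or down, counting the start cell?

One optimal route is r0c0→r1c0→r2c0→r2c1→r2c2→r2c3→r2c4.
Its cost is 7 + 4 + 2 + 5 + 4 + 4 + 6 = 32.
For comparison, the top-then-right route costs 38.

32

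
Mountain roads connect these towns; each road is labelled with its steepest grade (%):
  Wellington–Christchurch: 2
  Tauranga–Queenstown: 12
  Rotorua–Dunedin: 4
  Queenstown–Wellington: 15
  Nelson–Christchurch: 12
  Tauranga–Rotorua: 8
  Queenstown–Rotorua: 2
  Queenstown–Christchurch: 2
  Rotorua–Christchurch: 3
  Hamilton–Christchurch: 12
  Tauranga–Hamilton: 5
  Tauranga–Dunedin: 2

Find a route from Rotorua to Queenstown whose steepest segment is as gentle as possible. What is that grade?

2

A few of the Rotorua→Queenstown routes:
Rotorua-Tauranga-Queenstown: max(8, 12) = 12
Rotorua-Christchurch-Queenstown: max(3, 2) = 3
Rotorua-Queenstown: max(2) = 2
The minimum achievable maximum is 2%.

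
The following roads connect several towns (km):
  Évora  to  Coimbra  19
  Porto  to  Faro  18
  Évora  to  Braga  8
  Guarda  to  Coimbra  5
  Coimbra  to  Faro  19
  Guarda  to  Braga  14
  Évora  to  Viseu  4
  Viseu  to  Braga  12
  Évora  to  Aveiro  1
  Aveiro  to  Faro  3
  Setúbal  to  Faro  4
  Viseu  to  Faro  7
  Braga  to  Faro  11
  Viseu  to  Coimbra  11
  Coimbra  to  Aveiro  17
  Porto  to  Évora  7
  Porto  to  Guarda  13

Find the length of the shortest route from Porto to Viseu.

A few of the Porto→Viseu routes:
Porto → Évora → Viseu: 7 + 4 = 11
Porto → Évora → Aveiro → Faro → Viseu: 7 + 1 + 3 + 7 = 18
Porto → Faro → Viseu: 18 + 7 = 25
The minimum is 11 km.

11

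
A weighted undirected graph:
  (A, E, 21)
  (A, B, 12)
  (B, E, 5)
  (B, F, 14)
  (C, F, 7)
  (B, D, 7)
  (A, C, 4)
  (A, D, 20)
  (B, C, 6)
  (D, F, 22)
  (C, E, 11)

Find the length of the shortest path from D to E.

12

Comparing a few candidate routes:
D → B → E: 7 + 5 = 12
D → A → C → E: 20 + 4 + 11 = 35
D → B → A → C → E: 7 + 12 + 4 + 11 = 34
D → B → C → E: 7 + 6 + 11 = 24
Best route has total 12.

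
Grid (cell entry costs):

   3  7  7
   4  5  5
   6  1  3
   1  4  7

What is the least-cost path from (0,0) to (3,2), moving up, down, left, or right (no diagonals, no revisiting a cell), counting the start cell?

23

Take (0,0) (1,0) (1,1) (2,1) (2,2) (3,2) for a total of 3 + 4 + 5 + 1 + 3 + 7 = 23.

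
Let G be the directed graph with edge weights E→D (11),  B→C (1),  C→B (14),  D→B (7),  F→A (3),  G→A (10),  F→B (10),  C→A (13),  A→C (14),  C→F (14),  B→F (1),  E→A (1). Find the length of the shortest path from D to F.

Routes from D to F:
D -> B -> F: 7 + 1 = 8
D -> B -> C -> F: 7 + 1 + 14 = 22
Shortest: 8.

8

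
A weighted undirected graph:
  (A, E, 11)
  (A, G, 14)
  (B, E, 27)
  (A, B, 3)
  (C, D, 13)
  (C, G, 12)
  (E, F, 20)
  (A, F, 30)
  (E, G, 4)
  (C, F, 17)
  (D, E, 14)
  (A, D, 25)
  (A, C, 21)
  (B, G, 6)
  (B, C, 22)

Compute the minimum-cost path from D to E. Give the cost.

14

Checking several routes:
D -> E: 14
D -> A -> E: 25 + 11 = 36
D -> A -> G -> E: 25 + 14 + 4 = 43
D -> C -> G -> E: 13 + 12 + 4 = 29
D -> C -> G -> B -> A -> E: 13 + 12 + 6 + 3 + 11 = 45
D -> A -> B -> G -> E: 25 + 3 + 6 + 4 = 38
Best route has total 14.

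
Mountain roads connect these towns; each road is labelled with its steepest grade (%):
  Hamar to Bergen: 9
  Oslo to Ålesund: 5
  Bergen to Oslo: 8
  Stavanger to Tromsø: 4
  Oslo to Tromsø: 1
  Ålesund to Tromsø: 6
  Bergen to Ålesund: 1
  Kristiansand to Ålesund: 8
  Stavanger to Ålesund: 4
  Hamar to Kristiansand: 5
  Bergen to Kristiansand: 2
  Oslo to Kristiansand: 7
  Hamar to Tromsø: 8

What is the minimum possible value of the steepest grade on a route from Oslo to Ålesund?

Checking several routes:
Oslo - Tromsø - Ålesund: max(1, 6) = 6
Oslo - Ålesund: max(5) = 5
Oslo - Tromsø - Stavanger - Ålesund: max(1, 4, 4) = 4
Smallest bottleneck: 4%.

4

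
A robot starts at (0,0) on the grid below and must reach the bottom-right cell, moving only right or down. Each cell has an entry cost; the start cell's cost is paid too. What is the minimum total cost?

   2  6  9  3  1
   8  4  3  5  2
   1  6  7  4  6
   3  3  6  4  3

Path r0c0→r1c0→r2c0→r3c0→r3c1→r3c2→r3c3→r3c4: 2 + 8 + 1 + 3 + 3 + 6 + 4 + 3 = 30.

30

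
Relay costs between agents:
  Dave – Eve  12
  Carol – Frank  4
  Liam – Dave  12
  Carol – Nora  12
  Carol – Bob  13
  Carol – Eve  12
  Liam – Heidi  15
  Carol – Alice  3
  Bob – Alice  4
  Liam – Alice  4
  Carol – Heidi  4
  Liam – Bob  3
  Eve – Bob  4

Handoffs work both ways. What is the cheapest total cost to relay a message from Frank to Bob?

11

Comparing a few candidate routes:
Frank→Carol→Heidi→Liam→Alice→Bob: 4 + 4 + 15 + 4 + 4 = 31
Frank→Carol→Eve→Bob: 4 + 12 + 4 = 20
Frank→Carol→Bob: 4 + 13 = 17
Frank→Carol→Alice→Bob: 4 + 3 + 4 = 11
Frank→Carol→Heidi→Liam→Bob: 4 + 4 + 15 + 3 = 26
Frank→Carol→Alice→Liam→Bob: 4 + 3 + 4 + 3 = 14
Best route has total 11.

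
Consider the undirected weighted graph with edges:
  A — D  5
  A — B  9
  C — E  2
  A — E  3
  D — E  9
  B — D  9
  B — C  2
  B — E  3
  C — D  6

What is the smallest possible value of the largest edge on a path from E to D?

Comparing a few candidate routes:
E - A - B - D: max(3, 9, 9) = 9
E - B - C - D: max(3, 2, 6) = 6
E - A - D: max(3, 5) = 5
E - C - D: max(2, 6) = 6
E - B - D: max(3, 9) = 9
E - B - A - D: max(3, 9, 5) = 9
Best route has worst link 5.

5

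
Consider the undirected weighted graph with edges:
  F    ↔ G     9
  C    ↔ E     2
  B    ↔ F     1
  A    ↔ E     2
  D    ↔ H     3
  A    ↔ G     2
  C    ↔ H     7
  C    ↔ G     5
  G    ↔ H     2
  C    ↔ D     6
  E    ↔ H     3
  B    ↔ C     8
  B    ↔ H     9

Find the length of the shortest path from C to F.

9

Comparing a few candidate routes:
C → B → F: 8 + 1 = 9
C → E → H → B → F: 2 + 3 + 9 + 1 = 15
C → G → F: 5 + 9 = 14
Best route has total 9.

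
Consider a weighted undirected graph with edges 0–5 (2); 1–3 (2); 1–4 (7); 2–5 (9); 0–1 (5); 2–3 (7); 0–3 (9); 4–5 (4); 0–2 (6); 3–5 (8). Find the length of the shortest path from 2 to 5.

Some routes from 2 to 5:
2→3→0→5: 7 + 9 + 2 = 18
2→0→5: 6 + 2 = 8
2→3→1→0→5: 7 + 2 + 5 + 2 = 16
2→3→5: 7 + 8 = 15
2→5: 9
Shortest: 8.

8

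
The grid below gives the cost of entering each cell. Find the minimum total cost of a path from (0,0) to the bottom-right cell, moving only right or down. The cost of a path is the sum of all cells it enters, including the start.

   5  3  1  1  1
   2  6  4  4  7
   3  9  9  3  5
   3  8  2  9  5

27

Best path: (0,0) (0,1) (0,2) (0,3) (1,3) (2,3) (2,4) (3,4)
Cost: 5 + 3 + 1 + 1 + 4 + 3 + 5 + 5 = 27
(Top row then right column would cost 28.)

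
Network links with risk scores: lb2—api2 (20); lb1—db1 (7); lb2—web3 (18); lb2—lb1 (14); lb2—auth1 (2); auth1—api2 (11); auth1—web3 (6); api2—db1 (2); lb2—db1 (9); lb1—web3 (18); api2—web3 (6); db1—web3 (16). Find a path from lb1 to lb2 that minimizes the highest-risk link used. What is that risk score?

7

Checking several routes:
lb1 → db1 → api2 → web3 → auth1 → lb2: max(7, 2, 6, 6, 2) = 7
lb1 → db1 → lb2: max(7, 9) = 9
lb1 → db1 → api2 → auth1 → lb2: max(7, 2, 11, 2) = 11
Best route has worst link 7.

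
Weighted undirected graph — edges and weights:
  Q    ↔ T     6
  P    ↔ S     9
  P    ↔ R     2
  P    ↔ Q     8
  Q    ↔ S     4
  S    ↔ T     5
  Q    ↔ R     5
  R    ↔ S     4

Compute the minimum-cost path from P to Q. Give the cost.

7

Some routes from P to Q:
P - Q: 8
P - S - R - Q: 9 + 4 + 5 = 18
P - R - S - T - Q: 2 + 4 + 5 + 6 = 17
P - R - S - Q: 2 + 4 + 4 = 10
P - R - Q: 2 + 5 = 7
P - S - Q: 9 + 4 = 13
Best route has total 7.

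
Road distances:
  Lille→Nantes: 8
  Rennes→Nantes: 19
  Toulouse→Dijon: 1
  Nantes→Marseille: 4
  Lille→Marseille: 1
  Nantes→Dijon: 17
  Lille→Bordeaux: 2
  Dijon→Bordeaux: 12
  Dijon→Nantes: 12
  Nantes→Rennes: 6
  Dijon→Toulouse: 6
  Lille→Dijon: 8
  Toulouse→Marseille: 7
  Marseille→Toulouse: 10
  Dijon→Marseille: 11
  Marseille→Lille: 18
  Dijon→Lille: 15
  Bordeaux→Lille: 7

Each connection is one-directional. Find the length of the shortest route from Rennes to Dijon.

34

Paths from Rennes to Dijon:
Rennes -> Nantes -> Marseille -> Lille -> Dijon: 19 + 4 + 18 + 8 = 49
Rennes -> Nantes -> Marseille -> Toulouse -> Dijon: 19 + 4 + 10 + 1 = 34
Rennes -> Nantes -> Dijon: 19 + 17 = 36
Best route has total 34.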